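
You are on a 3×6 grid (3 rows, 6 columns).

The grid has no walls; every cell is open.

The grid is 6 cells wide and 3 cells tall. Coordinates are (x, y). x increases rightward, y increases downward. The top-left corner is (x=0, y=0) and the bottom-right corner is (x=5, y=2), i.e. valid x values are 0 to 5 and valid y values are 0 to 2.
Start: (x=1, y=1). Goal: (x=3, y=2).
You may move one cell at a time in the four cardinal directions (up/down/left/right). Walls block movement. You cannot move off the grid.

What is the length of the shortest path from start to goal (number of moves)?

Answer: Shortest path length: 3

Derivation:
BFS from (x=1, y=1) until reaching (x=3, y=2):
  Distance 0: (x=1, y=1)
  Distance 1: (x=1, y=0), (x=0, y=1), (x=2, y=1), (x=1, y=2)
  Distance 2: (x=0, y=0), (x=2, y=0), (x=3, y=1), (x=0, y=2), (x=2, y=2)
  Distance 3: (x=3, y=0), (x=4, y=1), (x=3, y=2)  <- goal reached here
One shortest path (3 moves): (x=1, y=1) -> (x=2, y=1) -> (x=3, y=1) -> (x=3, y=2)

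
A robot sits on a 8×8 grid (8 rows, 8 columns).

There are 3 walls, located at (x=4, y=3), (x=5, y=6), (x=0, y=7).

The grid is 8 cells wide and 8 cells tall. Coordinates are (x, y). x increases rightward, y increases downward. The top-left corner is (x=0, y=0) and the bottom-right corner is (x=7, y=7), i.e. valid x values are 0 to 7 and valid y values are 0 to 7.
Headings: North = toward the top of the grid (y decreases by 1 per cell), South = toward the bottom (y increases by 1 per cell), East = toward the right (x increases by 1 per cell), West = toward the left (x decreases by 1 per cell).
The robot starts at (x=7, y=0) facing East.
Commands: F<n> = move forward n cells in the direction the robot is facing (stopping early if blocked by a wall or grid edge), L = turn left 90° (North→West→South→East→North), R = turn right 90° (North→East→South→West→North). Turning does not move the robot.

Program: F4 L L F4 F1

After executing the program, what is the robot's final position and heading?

Start: (x=7, y=0), facing East
  F4: move forward 0/4 (blocked), now at (x=7, y=0)
  L: turn left, now facing North
  L: turn left, now facing West
  F4: move forward 4, now at (x=3, y=0)
  F1: move forward 1, now at (x=2, y=0)
Final: (x=2, y=0), facing West

Answer: Final position: (x=2, y=0), facing West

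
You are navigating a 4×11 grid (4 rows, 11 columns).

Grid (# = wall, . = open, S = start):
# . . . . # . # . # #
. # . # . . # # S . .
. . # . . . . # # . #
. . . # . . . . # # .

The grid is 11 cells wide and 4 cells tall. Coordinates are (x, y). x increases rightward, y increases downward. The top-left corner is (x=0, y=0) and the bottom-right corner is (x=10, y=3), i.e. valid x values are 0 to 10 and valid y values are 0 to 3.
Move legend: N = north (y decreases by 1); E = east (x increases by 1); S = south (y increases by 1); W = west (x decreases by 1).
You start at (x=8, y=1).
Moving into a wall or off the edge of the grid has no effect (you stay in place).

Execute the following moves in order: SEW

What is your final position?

Start: (x=8, y=1)
  S (south): blocked, stay at (x=8, y=1)
  E (east): (x=8, y=1) -> (x=9, y=1)
  W (west): (x=9, y=1) -> (x=8, y=1)
Final: (x=8, y=1)

Answer: Final position: (x=8, y=1)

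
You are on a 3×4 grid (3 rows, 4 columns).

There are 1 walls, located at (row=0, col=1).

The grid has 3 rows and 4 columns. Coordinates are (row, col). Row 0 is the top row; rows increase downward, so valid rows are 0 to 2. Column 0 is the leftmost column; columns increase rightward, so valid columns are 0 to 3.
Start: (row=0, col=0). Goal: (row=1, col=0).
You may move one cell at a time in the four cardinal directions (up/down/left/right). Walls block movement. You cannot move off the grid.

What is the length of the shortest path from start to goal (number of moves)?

Answer: Shortest path length: 1

Derivation:
BFS from (row=0, col=0) until reaching (row=1, col=0):
  Distance 0: (row=0, col=0)
  Distance 1: (row=1, col=0)  <- goal reached here
One shortest path (1 moves): (row=0, col=0) -> (row=1, col=0)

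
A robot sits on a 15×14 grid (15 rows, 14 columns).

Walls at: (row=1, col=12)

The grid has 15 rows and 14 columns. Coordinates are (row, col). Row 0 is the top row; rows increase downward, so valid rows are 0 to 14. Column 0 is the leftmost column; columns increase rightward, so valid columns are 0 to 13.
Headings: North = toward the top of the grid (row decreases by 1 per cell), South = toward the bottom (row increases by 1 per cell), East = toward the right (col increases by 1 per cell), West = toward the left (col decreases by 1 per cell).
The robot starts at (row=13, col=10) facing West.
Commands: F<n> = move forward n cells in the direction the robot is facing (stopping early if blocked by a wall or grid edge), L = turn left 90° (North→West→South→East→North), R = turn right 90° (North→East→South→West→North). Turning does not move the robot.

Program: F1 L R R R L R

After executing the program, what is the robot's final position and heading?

Start: (row=13, col=10), facing West
  F1: move forward 1, now at (row=13, col=9)
  L: turn left, now facing South
  R: turn right, now facing West
  R: turn right, now facing North
  R: turn right, now facing East
  L: turn left, now facing North
  R: turn right, now facing East
Final: (row=13, col=9), facing East

Answer: Final position: (row=13, col=9), facing East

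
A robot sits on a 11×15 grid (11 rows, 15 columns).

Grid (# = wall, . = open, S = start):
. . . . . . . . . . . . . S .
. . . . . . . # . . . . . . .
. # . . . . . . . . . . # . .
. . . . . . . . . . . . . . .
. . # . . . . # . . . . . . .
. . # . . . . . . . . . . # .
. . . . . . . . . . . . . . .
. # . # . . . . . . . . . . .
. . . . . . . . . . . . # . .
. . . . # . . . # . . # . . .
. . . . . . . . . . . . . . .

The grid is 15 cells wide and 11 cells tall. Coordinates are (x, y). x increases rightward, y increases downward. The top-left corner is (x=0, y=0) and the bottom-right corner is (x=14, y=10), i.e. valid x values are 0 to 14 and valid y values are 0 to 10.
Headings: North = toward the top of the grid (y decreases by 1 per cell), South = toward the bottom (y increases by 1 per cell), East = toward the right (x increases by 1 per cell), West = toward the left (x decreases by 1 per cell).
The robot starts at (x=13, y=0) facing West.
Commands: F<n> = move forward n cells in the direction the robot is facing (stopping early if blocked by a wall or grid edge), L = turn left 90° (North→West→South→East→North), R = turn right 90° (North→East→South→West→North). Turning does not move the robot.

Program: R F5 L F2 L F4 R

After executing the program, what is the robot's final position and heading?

Start: (x=13, y=0), facing West
  R: turn right, now facing North
  F5: move forward 0/5 (blocked), now at (x=13, y=0)
  L: turn left, now facing West
  F2: move forward 2, now at (x=11, y=0)
  L: turn left, now facing South
  F4: move forward 4, now at (x=11, y=4)
  R: turn right, now facing West
Final: (x=11, y=4), facing West

Answer: Final position: (x=11, y=4), facing West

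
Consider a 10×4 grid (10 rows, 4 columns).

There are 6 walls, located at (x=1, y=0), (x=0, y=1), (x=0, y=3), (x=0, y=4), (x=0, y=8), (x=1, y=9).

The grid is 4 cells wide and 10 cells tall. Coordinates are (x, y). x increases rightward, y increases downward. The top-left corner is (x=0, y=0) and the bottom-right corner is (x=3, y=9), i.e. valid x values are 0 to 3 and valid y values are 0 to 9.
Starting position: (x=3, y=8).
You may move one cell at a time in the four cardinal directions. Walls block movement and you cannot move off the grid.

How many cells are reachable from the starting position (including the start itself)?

BFS flood-fill from (x=3, y=8):
  Distance 0: (x=3, y=8)
  Distance 1: (x=3, y=7), (x=2, y=8), (x=3, y=9)
  Distance 2: (x=3, y=6), (x=2, y=7), (x=1, y=8), (x=2, y=9)
  Distance 3: (x=3, y=5), (x=2, y=6), (x=1, y=7)
  Distance 4: (x=3, y=4), (x=2, y=5), (x=1, y=6), (x=0, y=7)
  Distance 5: (x=3, y=3), (x=2, y=4), (x=1, y=5), (x=0, y=6)
  Distance 6: (x=3, y=2), (x=2, y=3), (x=1, y=4), (x=0, y=5)
  Distance 7: (x=3, y=1), (x=2, y=2), (x=1, y=3)
  Distance 8: (x=3, y=0), (x=2, y=1), (x=1, y=2)
  Distance 9: (x=2, y=0), (x=1, y=1), (x=0, y=2)
Total reachable: 32 (grid has 34 open cells total)

Answer: Reachable cells: 32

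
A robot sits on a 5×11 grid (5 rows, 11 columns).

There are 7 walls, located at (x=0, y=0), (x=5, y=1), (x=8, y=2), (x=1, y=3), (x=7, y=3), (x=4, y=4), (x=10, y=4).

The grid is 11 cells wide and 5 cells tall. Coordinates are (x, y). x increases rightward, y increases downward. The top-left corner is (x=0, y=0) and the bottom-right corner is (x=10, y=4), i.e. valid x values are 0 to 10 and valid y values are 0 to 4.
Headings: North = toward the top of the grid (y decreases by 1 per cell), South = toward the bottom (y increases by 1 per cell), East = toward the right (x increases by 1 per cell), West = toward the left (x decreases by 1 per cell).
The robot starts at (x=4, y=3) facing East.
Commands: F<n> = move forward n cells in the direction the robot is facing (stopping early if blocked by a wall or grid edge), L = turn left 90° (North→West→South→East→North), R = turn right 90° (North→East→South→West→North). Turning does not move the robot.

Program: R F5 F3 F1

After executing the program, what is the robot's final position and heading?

Answer: Final position: (x=4, y=3), facing South

Derivation:
Start: (x=4, y=3), facing East
  R: turn right, now facing South
  F5: move forward 0/5 (blocked), now at (x=4, y=3)
  F3: move forward 0/3 (blocked), now at (x=4, y=3)
  F1: move forward 0/1 (blocked), now at (x=4, y=3)
Final: (x=4, y=3), facing South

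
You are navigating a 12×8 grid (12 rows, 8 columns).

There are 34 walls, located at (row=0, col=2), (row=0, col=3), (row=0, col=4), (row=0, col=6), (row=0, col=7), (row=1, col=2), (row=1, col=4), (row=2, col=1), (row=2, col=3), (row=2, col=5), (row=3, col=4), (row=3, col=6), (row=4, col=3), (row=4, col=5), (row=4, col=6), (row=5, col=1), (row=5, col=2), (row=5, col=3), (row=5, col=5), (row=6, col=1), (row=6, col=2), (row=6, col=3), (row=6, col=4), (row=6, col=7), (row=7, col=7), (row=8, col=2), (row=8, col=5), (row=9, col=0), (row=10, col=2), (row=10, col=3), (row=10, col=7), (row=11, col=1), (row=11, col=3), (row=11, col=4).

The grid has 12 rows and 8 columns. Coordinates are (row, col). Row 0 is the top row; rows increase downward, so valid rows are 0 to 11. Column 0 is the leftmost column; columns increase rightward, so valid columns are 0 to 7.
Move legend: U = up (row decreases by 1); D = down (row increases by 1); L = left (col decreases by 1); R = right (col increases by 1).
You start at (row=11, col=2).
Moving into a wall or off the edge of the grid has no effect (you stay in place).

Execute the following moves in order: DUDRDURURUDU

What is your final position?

Start: (row=11, col=2)
  D (down): blocked, stay at (row=11, col=2)
  U (up): blocked, stay at (row=11, col=2)
  D (down): blocked, stay at (row=11, col=2)
  R (right): blocked, stay at (row=11, col=2)
  D (down): blocked, stay at (row=11, col=2)
  U (up): blocked, stay at (row=11, col=2)
  R (right): blocked, stay at (row=11, col=2)
  U (up): blocked, stay at (row=11, col=2)
  R (right): blocked, stay at (row=11, col=2)
  U (up): blocked, stay at (row=11, col=2)
  D (down): blocked, stay at (row=11, col=2)
  U (up): blocked, stay at (row=11, col=2)
Final: (row=11, col=2)

Answer: Final position: (row=11, col=2)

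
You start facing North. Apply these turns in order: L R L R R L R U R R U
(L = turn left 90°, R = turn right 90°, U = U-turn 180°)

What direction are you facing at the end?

Answer: Final heading: West

Derivation:
Start: North
  L (left (90° counter-clockwise)) -> West
  R (right (90° clockwise)) -> North
  L (left (90° counter-clockwise)) -> West
  R (right (90° clockwise)) -> North
  R (right (90° clockwise)) -> East
  L (left (90° counter-clockwise)) -> North
  R (right (90° clockwise)) -> East
  U (U-turn (180°)) -> West
  R (right (90° clockwise)) -> North
  R (right (90° clockwise)) -> East
  U (U-turn (180°)) -> West
Final: West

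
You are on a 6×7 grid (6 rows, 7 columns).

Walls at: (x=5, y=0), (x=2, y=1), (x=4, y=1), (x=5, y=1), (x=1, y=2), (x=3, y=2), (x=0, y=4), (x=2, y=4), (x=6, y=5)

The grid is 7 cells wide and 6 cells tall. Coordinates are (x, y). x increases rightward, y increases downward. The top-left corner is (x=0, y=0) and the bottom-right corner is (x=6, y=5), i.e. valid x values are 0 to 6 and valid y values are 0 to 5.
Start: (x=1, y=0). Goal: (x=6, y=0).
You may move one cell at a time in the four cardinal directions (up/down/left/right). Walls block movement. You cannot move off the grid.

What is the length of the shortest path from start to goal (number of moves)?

BFS from (x=1, y=0) until reaching (x=6, y=0):
  Distance 0: (x=1, y=0)
  Distance 1: (x=0, y=0), (x=2, y=0), (x=1, y=1)
  Distance 2: (x=3, y=0), (x=0, y=1)
  Distance 3: (x=4, y=0), (x=3, y=1), (x=0, y=2)
  Distance 4: (x=0, y=3)
  Distance 5: (x=1, y=3)
  Distance 6: (x=2, y=3), (x=1, y=4)
  Distance 7: (x=2, y=2), (x=3, y=3), (x=1, y=5)
  Distance 8: (x=4, y=3), (x=3, y=4), (x=0, y=5), (x=2, y=5)
  Distance 9: (x=4, y=2), (x=5, y=3), (x=4, y=4), (x=3, y=5)
  Distance 10: (x=5, y=2), (x=6, y=3), (x=5, y=4), (x=4, y=5)
  Distance 11: (x=6, y=2), (x=6, y=4), (x=5, y=5)
  Distance 12: (x=6, y=1)
  Distance 13: (x=6, y=0)  <- goal reached here
One shortest path (13 moves): (x=1, y=0) -> (x=0, y=0) -> (x=0, y=1) -> (x=0, y=2) -> (x=0, y=3) -> (x=1, y=3) -> (x=2, y=3) -> (x=3, y=3) -> (x=4, y=3) -> (x=5, y=3) -> (x=6, y=3) -> (x=6, y=2) -> (x=6, y=1) -> (x=6, y=0)

Answer: Shortest path length: 13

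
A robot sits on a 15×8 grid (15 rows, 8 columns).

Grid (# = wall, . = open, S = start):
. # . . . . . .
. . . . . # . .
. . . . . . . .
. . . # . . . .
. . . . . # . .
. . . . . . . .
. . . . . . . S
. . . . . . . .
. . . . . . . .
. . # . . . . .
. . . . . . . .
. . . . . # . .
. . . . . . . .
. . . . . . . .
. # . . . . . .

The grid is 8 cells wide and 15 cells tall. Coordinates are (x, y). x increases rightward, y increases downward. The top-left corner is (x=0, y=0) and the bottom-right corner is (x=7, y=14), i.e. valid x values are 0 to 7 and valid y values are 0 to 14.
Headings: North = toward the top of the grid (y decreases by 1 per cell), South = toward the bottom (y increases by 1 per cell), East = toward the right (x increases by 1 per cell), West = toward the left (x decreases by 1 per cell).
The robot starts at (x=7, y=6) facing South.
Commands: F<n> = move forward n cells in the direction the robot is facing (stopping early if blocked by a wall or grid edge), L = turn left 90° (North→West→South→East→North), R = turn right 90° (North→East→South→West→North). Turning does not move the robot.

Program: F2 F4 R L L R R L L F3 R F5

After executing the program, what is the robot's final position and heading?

Start: (x=7, y=6), facing South
  F2: move forward 2, now at (x=7, y=8)
  F4: move forward 4, now at (x=7, y=12)
  R: turn right, now facing West
  L: turn left, now facing South
  L: turn left, now facing East
  R: turn right, now facing South
  R: turn right, now facing West
  L: turn left, now facing South
  L: turn left, now facing East
  F3: move forward 0/3 (blocked), now at (x=7, y=12)
  R: turn right, now facing South
  F5: move forward 2/5 (blocked), now at (x=7, y=14)
Final: (x=7, y=14), facing South

Answer: Final position: (x=7, y=14), facing South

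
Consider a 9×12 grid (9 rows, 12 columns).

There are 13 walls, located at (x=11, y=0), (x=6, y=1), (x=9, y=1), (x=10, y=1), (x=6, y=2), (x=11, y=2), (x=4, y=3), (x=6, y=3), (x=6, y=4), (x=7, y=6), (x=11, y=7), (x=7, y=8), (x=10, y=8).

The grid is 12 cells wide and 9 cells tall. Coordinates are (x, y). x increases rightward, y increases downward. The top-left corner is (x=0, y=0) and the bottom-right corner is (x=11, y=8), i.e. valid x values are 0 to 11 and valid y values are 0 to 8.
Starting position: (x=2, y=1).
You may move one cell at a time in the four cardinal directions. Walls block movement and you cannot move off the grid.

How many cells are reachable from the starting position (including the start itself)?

BFS flood-fill from (x=2, y=1):
  Distance 0: (x=2, y=1)
  Distance 1: (x=2, y=0), (x=1, y=1), (x=3, y=1), (x=2, y=2)
  Distance 2: (x=1, y=0), (x=3, y=0), (x=0, y=1), (x=4, y=1), (x=1, y=2), (x=3, y=2), (x=2, y=3)
  Distance 3: (x=0, y=0), (x=4, y=0), (x=5, y=1), (x=0, y=2), (x=4, y=2), (x=1, y=3), (x=3, y=3), (x=2, y=4)
  Distance 4: (x=5, y=0), (x=5, y=2), (x=0, y=3), (x=1, y=4), (x=3, y=4), (x=2, y=5)
  Distance 5: (x=6, y=0), (x=5, y=3), (x=0, y=4), (x=4, y=4), (x=1, y=5), (x=3, y=5), (x=2, y=6)
  Distance 6: (x=7, y=0), (x=5, y=4), (x=0, y=5), (x=4, y=5), (x=1, y=6), (x=3, y=6), (x=2, y=7)
  Distance 7: (x=8, y=0), (x=7, y=1), (x=5, y=5), (x=0, y=6), (x=4, y=6), (x=1, y=7), (x=3, y=7), (x=2, y=8)
  Distance 8: (x=9, y=0), (x=8, y=1), (x=7, y=2), (x=6, y=5), (x=5, y=6), (x=0, y=7), (x=4, y=7), (x=1, y=8), (x=3, y=8)
  Distance 9: (x=10, y=0), (x=8, y=2), (x=7, y=3), (x=7, y=5), (x=6, y=6), (x=5, y=7), (x=0, y=8), (x=4, y=8)
  Distance 10: (x=9, y=2), (x=8, y=3), (x=7, y=4), (x=8, y=5), (x=6, y=7), (x=5, y=8)
  Distance 11: (x=10, y=2), (x=9, y=3), (x=8, y=4), (x=9, y=5), (x=8, y=6), (x=7, y=7), (x=6, y=8)
  Distance 12: (x=10, y=3), (x=9, y=4), (x=10, y=5), (x=9, y=6), (x=8, y=7)
  Distance 13: (x=11, y=3), (x=10, y=4), (x=11, y=5), (x=10, y=6), (x=9, y=7), (x=8, y=8)
  Distance 14: (x=11, y=4), (x=11, y=6), (x=10, y=7), (x=9, y=8)
Total reachable: 93 (grid has 95 open cells total)

Answer: Reachable cells: 93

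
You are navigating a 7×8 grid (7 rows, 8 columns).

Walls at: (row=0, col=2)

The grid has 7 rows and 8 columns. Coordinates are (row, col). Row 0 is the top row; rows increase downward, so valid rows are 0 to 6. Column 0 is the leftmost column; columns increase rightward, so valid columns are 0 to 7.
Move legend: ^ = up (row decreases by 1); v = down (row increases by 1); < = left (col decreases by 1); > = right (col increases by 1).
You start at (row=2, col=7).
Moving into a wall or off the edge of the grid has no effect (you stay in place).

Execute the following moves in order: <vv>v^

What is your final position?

Answer: Final position: (row=4, col=7)

Derivation:
Start: (row=2, col=7)
  < (left): (row=2, col=7) -> (row=2, col=6)
  v (down): (row=2, col=6) -> (row=3, col=6)
  v (down): (row=3, col=6) -> (row=4, col=6)
  > (right): (row=4, col=6) -> (row=4, col=7)
  v (down): (row=4, col=7) -> (row=5, col=7)
  ^ (up): (row=5, col=7) -> (row=4, col=7)
Final: (row=4, col=7)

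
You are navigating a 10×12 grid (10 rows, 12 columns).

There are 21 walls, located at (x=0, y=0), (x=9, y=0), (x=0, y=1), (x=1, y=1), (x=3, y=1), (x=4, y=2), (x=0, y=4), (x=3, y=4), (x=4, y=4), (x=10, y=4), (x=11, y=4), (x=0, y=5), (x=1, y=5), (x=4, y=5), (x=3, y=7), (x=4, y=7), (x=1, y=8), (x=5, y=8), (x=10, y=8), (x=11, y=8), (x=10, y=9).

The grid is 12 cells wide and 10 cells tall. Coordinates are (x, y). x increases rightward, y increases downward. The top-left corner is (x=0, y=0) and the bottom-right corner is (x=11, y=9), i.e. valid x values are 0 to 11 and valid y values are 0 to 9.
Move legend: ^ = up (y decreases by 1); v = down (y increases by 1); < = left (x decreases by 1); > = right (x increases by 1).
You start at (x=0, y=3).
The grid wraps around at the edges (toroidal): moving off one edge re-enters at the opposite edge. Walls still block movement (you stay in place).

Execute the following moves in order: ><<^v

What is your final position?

Start: (x=0, y=3)
  > (right): (x=0, y=3) -> (x=1, y=3)
  < (left): (x=1, y=3) -> (x=0, y=3)
  < (left): (x=0, y=3) -> (x=11, y=3)
  ^ (up): (x=11, y=3) -> (x=11, y=2)
  v (down): (x=11, y=2) -> (x=11, y=3)
Final: (x=11, y=3)

Answer: Final position: (x=11, y=3)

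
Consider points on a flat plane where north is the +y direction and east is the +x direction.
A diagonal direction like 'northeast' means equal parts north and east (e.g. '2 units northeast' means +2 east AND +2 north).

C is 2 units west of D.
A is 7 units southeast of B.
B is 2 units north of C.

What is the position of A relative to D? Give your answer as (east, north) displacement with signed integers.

Place D at the origin (east=0, north=0).
  C is 2 units west of D: delta (east=-2, north=+0); C at (east=-2, north=0).
  B is 2 units north of C: delta (east=+0, north=+2); B at (east=-2, north=2).
  A is 7 units southeast of B: delta (east=+7, north=-7); A at (east=5, north=-5).
Therefore A relative to D: (east=5, north=-5).

Answer: A is at (east=5, north=-5) relative to D.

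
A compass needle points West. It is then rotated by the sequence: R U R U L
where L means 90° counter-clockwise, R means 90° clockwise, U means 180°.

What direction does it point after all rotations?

Answer: Final heading: North

Derivation:
Start: West
  R (right (90° clockwise)) -> North
  U (U-turn (180°)) -> South
  R (right (90° clockwise)) -> West
  U (U-turn (180°)) -> East
  L (left (90° counter-clockwise)) -> North
Final: North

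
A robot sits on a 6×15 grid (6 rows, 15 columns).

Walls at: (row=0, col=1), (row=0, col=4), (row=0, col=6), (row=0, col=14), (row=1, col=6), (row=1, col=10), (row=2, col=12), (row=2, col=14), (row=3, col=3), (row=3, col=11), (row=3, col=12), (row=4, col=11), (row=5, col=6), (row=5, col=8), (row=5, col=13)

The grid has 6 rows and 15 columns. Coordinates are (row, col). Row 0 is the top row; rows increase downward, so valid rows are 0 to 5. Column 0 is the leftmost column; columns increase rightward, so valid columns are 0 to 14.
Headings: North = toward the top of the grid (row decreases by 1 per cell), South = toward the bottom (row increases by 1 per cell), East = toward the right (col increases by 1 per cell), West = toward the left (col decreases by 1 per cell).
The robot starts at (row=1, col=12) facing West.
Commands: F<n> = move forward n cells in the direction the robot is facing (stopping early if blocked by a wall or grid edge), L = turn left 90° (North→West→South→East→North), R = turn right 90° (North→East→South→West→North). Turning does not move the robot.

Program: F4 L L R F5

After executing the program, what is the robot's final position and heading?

Start: (row=1, col=12), facing West
  F4: move forward 1/4 (blocked), now at (row=1, col=11)
  L: turn left, now facing South
  L: turn left, now facing East
  R: turn right, now facing South
  F5: move forward 1/5 (blocked), now at (row=2, col=11)
Final: (row=2, col=11), facing South

Answer: Final position: (row=2, col=11), facing South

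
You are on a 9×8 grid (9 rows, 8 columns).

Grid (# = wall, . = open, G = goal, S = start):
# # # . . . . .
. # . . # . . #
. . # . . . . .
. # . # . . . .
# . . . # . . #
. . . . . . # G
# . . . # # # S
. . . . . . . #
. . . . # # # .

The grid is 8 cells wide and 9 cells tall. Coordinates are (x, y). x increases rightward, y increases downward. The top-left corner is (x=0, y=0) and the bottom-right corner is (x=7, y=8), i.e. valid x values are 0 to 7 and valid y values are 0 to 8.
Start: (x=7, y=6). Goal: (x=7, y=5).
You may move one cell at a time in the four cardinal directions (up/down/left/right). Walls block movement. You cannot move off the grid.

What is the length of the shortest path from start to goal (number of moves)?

Answer: Shortest path length: 1

Derivation:
BFS from (x=7, y=6) until reaching (x=7, y=5):
  Distance 0: (x=7, y=6)
  Distance 1: (x=7, y=5)  <- goal reached here
One shortest path (1 moves): (x=7, y=6) -> (x=7, y=5)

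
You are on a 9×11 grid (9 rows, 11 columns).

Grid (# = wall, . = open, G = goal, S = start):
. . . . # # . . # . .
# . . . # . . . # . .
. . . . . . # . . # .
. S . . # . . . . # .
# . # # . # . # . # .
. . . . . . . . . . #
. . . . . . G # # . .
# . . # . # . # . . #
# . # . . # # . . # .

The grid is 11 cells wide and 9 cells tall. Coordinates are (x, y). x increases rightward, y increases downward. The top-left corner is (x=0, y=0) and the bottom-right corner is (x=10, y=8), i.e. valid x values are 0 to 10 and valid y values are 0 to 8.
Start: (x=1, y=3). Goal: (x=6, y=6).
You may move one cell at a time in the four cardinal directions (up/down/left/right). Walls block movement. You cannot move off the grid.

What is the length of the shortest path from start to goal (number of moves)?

BFS from (x=1, y=3) until reaching (x=6, y=6):
  Distance 0: (x=1, y=3)
  Distance 1: (x=1, y=2), (x=0, y=3), (x=2, y=3), (x=1, y=4)
  Distance 2: (x=1, y=1), (x=0, y=2), (x=2, y=2), (x=3, y=3), (x=1, y=5)
  Distance 3: (x=1, y=0), (x=2, y=1), (x=3, y=2), (x=0, y=5), (x=2, y=5), (x=1, y=6)
  Distance 4: (x=0, y=0), (x=2, y=0), (x=3, y=1), (x=4, y=2), (x=3, y=5), (x=0, y=6), (x=2, y=6), (x=1, y=7)
  Distance 5: (x=3, y=0), (x=5, y=2), (x=4, y=5), (x=3, y=6), (x=2, y=7), (x=1, y=8)
  Distance 6: (x=5, y=1), (x=5, y=3), (x=4, y=4), (x=5, y=5), (x=4, y=6)
  Distance 7: (x=6, y=1), (x=6, y=3), (x=6, y=5), (x=5, y=6), (x=4, y=7)
  Distance 8: (x=6, y=0), (x=7, y=1), (x=7, y=3), (x=6, y=4), (x=7, y=5), (x=6, y=6), (x=4, y=8)  <- goal reached here
One shortest path (8 moves): (x=1, y=3) -> (x=1, y=4) -> (x=1, y=5) -> (x=2, y=5) -> (x=3, y=5) -> (x=4, y=5) -> (x=5, y=5) -> (x=6, y=5) -> (x=6, y=6)

Answer: Shortest path length: 8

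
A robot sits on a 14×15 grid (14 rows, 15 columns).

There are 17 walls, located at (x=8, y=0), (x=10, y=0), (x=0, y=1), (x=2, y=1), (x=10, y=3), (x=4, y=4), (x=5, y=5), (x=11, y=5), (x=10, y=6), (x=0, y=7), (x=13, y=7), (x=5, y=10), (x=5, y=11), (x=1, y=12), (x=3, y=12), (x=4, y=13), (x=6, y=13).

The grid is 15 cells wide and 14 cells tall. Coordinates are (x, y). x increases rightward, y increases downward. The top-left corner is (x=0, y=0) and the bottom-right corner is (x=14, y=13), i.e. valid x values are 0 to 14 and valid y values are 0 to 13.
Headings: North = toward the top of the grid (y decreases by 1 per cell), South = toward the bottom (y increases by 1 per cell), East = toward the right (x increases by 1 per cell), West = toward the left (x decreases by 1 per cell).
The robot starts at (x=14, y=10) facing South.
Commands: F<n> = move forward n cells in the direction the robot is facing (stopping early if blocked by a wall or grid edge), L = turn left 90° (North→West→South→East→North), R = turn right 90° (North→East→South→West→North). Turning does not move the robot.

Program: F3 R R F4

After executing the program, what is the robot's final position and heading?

Start: (x=14, y=10), facing South
  F3: move forward 3, now at (x=14, y=13)
  R: turn right, now facing West
  R: turn right, now facing North
  F4: move forward 4, now at (x=14, y=9)
Final: (x=14, y=9), facing North

Answer: Final position: (x=14, y=9), facing North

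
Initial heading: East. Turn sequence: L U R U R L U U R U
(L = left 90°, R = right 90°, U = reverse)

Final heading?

Start: East
  L (left (90° counter-clockwise)) -> North
  U (U-turn (180°)) -> South
  R (right (90° clockwise)) -> West
  U (U-turn (180°)) -> East
  R (right (90° clockwise)) -> South
  L (left (90° counter-clockwise)) -> East
  U (U-turn (180°)) -> West
  U (U-turn (180°)) -> East
  R (right (90° clockwise)) -> South
  U (U-turn (180°)) -> North
Final: North

Answer: Final heading: North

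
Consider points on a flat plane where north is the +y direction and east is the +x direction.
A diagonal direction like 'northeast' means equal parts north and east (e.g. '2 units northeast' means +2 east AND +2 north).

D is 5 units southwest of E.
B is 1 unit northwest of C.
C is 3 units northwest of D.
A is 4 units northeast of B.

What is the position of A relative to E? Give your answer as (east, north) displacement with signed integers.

Answer: A is at (east=-5, north=3) relative to E.

Derivation:
Place E at the origin (east=0, north=0).
  D is 5 units southwest of E: delta (east=-5, north=-5); D at (east=-5, north=-5).
  C is 3 units northwest of D: delta (east=-3, north=+3); C at (east=-8, north=-2).
  B is 1 unit northwest of C: delta (east=-1, north=+1); B at (east=-9, north=-1).
  A is 4 units northeast of B: delta (east=+4, north=+4); A at (east=-5, north=3).
Therefore A relative to E: (east=-5, north=3).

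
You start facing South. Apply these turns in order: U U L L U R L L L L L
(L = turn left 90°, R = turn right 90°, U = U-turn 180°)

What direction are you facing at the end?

Answer: Final heading: South

Derivation:
Start: South
  U (U-turn (180°)) -> North
  U (U-turn (180°)) -> South
  L (left (90° counter-clockwise)) -> East
  L (left (90° counter-clockwise)) -> North
  U (U-turn (180°)) -> South
  R (right (90° clockwise)) -> West
  L (left (90° counter-clockwise)) -> South
  L (left (90° counter-clockwise)) -> East
  L (left (90° counter-clockwise)) -> North
  L (left (90° counter-clockwise)) -> West
  L (left (90° counter-clockwise)) -> South
Final: South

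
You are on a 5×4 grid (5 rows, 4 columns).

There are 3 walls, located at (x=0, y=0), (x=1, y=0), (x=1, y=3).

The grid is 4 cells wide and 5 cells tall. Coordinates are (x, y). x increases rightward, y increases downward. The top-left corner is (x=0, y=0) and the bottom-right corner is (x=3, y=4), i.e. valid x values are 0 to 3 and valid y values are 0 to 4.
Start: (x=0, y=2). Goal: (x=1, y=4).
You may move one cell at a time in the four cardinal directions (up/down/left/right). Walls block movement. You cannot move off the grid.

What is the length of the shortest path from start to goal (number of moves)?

Answer: Shortest path length: 3

Derivation:
BFS from (x=0, y=2) until reaching (x=1, y=4):
  Distance 0: (x=0, y=2)
  Distance 1: (x=0, y=1), (x=1, y=2), (x=0, y=3)
  Distance 2: (x=1, y=1), (x=2, y=2), (x=0, y=4)
  Distance 3: (x=2, y=1), (x=3, y=2), (x=2, y=3), (x=1, y=4)  <- goal reached here
One shortest path (3 moves): (x=0, y=2) -> (x=0, y=3) -> (x=0, y=4) -> (x=1, y=4)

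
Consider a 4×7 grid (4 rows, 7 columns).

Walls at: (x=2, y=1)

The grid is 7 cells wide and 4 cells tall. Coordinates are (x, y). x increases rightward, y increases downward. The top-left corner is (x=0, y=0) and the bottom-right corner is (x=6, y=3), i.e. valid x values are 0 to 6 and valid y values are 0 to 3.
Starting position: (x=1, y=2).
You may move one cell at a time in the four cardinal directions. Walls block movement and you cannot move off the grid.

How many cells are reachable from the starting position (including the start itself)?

BFS flood-fill from (x=1, y=2):
  Distance 0: (x=1, y=2)
  Distance 1: (x=1, y=1), (x=0, y=2), (x=2, y=2), (x=1, y=3)
  Distance 2: (x=1, y=0), (x=0, y=1), (x=3, y=2), (x=0, y=3), (x=2, y=3)
  Distance 3: (x=0, y=0), (x=2, y=0), (x=3, y=1), (x=4, y=2), (x=3, y=3)
  Distance 4: (x=3, y=0), (x=4, y=1), (x=5, y=2), (x=4, y=3)
  Distance 5: (x=4, y=0), (x=5, y=1), (x=6, y=2), (x=5, y=3)
  Distance 6: (x=5, y=0), (x=6, y=1), (x=6, y=3)
  Distance 7: (x=6, y=0)
Total reachable: 27 (grid has 27 open cells total)

Answer: Reachable cells: 27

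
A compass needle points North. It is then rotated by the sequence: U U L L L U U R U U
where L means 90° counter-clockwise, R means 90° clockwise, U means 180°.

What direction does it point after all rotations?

Answer: Final heading: South

Derivation:
Start: North
  U (U-turn (180°)) -> South
  U (U-turn (180°)) -> North
  L (left (90° counter-clockwise)) -> West
  L (left (90° counter-clockwise)) -> South
  L (left (90° counter-clockwise)) -> East
  U (U-turn (180°)) -> West
  U (U-turn (180°)) -> East
  R (right (90° clockwise)) -> South
  U (U-turn (180°)) -> North
  U (U-turn (180°)) -> South
Final: South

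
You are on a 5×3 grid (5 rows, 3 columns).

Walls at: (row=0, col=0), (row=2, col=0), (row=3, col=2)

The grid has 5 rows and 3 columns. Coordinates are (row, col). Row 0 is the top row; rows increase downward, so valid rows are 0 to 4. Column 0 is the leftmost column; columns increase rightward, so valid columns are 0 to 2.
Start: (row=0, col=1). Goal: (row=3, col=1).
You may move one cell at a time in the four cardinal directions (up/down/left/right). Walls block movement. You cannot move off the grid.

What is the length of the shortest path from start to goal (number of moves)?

BFS from (row=0, col=1) until reaching (row=3, col=1):
  Distance 0: (row=0, col=1)
  Distance 1: (row=0, col=2), (row=1, col=1)
  Distance 2: (row=1, col=0), (row=1, col=2), (row=2, col=1)
  Distance 3: (row=2, col=2), (row=3, col=1)  <- goal reached here
One shortest path (3 moves): (row=0, col=1) -> (row=1, col=1) -> (row=2, col=1) -> (row=3, col=1)

Answer: Shortest path length: 3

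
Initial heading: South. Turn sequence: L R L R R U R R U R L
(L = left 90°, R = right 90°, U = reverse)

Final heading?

Start: South
  L (left (90° counter-clockwise)) -> East
  R (right (90° clockwise)) -> South
  L (left (90° counter-clockwise)) -> East
  R (right (90° clockwise)) -> South
  R (right (90° clockwise)) -> West
  U (U-turn (180°)) -> East
  R (right (90° clockwise)) -> South
  R (right (90° clockwise)) -> West
  U (U-turn (180°)) -> East
  R (right (90° clockwise)) -> South
  L (left (90° counter-clockwise)) -> East
Final: East

Answer: Final heading: East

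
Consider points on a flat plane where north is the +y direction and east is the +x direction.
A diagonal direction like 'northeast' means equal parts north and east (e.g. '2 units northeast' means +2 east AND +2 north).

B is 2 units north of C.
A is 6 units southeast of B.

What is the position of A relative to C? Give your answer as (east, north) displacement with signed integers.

Place C at the origin (east=0, north=0).
  B is 2 units north of C: delta (east=+0, north=+2); B at (east=0, north=2).
  A is 6 units southeast of B: delta (east=+6, north=-6); A at (east=6, north=-4).
Therefore A relative to C: (east=6, north=-4).

Answer: A is at (east=6, north=-4) relative to C.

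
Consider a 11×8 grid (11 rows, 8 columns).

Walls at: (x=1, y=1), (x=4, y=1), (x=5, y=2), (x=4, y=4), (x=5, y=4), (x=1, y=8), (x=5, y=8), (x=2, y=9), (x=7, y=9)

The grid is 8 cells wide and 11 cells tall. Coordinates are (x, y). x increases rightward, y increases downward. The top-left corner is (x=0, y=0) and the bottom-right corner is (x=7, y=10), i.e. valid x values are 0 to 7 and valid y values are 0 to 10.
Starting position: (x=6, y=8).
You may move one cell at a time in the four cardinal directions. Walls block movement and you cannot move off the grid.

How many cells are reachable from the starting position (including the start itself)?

BFS flood-fill from (x=6, y=8):
  Distance 0: (x=6, y=8)
  Distance 1: (x=6, y=7), (x=7, y=8), (x=6, y=9)
  Distance 2: (x=6, y=6), (x=5, y=7), (x=7, y=7), (x=5, y=9), (x=6, y=10)
  Distance 3: (x=6, y=5), (x=5, y=6), (x=7, y=6), (x=4, y=7), (x=4, y=9), (x=5, y=10), (x=7, y=10)
  Distance 4: (x=6, y=4), (x=5, y=5), (x=7, y=5), (x=4, y=6), (x=3, y=7), (x=4, y=8), (x=3, y=9), (x=4, y=10)
  Distance 5: (x=6, y=3), (x=7, y=4), (x=4, y=5), (x=3, y=6), (x=2, y=7), (x=3, y=8), (x=3, y=10)
  Distance 6: (x=6, y=2), (x=5, y=3), (x=7, y=3), (x=3, y=5), (x=2, y=6), (x=1, y=7), (x=2, y=8), (x=2, y=10)
  Distance 7: (x=6, y=1), (x=7, y=2), (x=4, y=3), (x=3, y=4), (x=2, y=5), (x=1, y=6), (x=0, y=7), (x=1, y=10)
  Distance 8: (x=6, y=0), (x=5, y=1), (x=7, y=1), (x=4, y=2), (x=3, y=3), (x=2, y=4), (x=1, y=5), (x=0, y=6), (x=0, y=8), (x=1, y=9), (x=0, y=10)
  Distance 9: (x=5, y=0), (x=7, y=0), (x=3, y=2), (x=2, y=3), (x=1, y=4), (x=0, y=5), (x=0, y=9)
  Distance 10: (x=4, y=0), (x=3, y=1), (x=2, y=2), (x=1, y=3), (x=0, y=4)
  Distance 11: (x=3, y=0), (x=2, y=1), (x=1, y=2), (x=0, y=3)
  Distance 12: (x=2, y=0), (x=0, y=2)
  Distance 13: (x=1, y=0), (x=0, y=1)
  Distance 14: (x=0, y=0)
Total reachable: 79 (grid has 79 open cells total)

Answer: Reachable cells: 79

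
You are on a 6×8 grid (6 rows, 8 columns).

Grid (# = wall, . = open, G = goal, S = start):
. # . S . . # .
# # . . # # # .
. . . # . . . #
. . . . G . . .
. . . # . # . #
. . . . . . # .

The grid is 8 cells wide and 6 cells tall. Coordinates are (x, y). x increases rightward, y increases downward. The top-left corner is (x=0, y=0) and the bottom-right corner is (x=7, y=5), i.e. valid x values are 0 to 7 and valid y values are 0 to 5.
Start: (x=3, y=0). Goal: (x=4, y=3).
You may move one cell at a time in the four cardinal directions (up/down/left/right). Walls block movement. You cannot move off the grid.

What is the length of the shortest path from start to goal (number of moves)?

Answer: Shortest path length: 6

Derivation:
BFS from (x=3, y=0) until reaching (x=4, y=3):
  Distance 0: (x=3, y=0)
  Distance 1: (x=2, y=0), (x=4, y=0), (x=3, y=1)
  Distance 2: (x=5, y=0), (x=2, y=1)
  Distance 3: (x=2, y=2)
  Distance 4: (x=1, y=2), (x=2, y=3)
  Distance 5: (x=0, y=2), (x=1, y=3), (x=3, y=3), (x=2, y=4)
  Distance 6: (x=0, y=3), (x=4, y=3), (x=1, y=4), (x=2, y=5)  <- goal reached here
One shortest path (6 moves): (x=3, y=0) -> (x=2, y=0) -> (x=2, y=1) -> (x=2, y=2) -> (x=2, y=3) -> (x=3, y=3) -> (x=4, y=3)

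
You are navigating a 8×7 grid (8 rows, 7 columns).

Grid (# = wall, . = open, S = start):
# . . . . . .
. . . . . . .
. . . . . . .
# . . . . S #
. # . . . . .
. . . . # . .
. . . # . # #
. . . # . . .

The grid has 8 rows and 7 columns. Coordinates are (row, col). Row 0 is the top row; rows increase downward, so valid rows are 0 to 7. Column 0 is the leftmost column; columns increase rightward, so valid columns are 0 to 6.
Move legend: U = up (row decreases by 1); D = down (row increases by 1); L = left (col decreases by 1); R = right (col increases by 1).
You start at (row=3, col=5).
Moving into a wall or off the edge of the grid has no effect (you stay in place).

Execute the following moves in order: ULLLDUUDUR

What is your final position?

Start: (row=3, col=5)
  U (up): (row=3, col=5) -> (row=2, col=5)
  L (left): (row=2, col=5) -> (row=2, col=4)
  L (left): (row=2, col=4) -> (row=2, col=3)
  L (left): (row=2, col=3) -> (row=2, col=2)
  D (down): (row=2, col=2) -> (row=3, col=2)
  U (up): (row=3, col=2) -> (row=2, col=2)
  U (up): (row=2, col=2) -> (row=1, col=2)
  D (down): (row=1, col=2) -> (row=2, col=2)
  U (up): (row=2, col=2) -> (row=1, col=2)
  R (right): (row=1, col=2) -> (row=1, col=3)
Final: (row=1, col=3)

Answer: Final position: (row=1, col=3)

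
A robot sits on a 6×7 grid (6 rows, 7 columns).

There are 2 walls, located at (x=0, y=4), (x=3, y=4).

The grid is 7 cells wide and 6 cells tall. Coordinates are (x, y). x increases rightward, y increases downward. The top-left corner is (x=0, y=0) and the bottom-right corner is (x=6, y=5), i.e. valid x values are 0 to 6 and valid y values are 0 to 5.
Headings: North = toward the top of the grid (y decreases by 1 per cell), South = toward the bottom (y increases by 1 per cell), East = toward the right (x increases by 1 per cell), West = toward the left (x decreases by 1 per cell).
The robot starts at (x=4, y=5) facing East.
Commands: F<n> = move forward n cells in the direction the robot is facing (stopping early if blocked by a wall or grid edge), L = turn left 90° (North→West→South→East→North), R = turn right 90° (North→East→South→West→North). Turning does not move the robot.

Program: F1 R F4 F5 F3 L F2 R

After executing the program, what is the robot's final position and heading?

Start: (x=4, y=5), facing East
  F1: move forward 1, now at (x=5, y=5)
  R: turn right, now facing South
  F4: move forward 0/4 (blocked), now at (x=5, y=5)
  F5: move forward 0/5 (blocked), now at (x=5, y=5)
  F3: move forward 0/3 (blocked), now at (x=5, y=5)
  L: turn left, now facing East
  F2: move forward 1/2 (blocked), now at (x=6, y=5)
  R: turn right, now facing South
Final: (x=6, y=5), facing South

Answer: Final position: (x=6, y=5), facing South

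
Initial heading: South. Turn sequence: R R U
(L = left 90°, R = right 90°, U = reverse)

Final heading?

Answer: Final heading: South

Derivation:
Start: South
  R (right (90° clockwise)) -> West
  R (right (90° clockwise)) -> North
  U (U-turn (180°)) -> South
Final: South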